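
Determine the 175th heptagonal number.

175·(5·175 − 3)/2 = 175·872/2 = 175·436 = 76300.

76300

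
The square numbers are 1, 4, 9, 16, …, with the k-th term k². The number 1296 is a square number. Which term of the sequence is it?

36

We need n² = 1296, so n = √1296 = 36.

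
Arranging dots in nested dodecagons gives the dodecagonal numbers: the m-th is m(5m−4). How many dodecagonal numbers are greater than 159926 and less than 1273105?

325

The n-th dodecagonal number is n(5n−4).
Smallest index with value > 159926: n = 180 (giving 161280).
Largest index with value < 1273105: n = 504 (giving 1268064).
Indices 180 through 504: 325 terms.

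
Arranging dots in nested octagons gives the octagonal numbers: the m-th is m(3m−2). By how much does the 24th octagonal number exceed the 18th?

24·(3·24 − 2) = 1680 and 18·(3·18 − 2) = 936.
Difference: 1680 − 936 = 744.

744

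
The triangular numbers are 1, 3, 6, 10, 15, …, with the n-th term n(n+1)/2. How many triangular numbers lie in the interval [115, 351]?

12

The n-th triangular number is n(n+1)/2.
Smallest index with value ≥ 115: n = 15 (giving 120).
Largest index with value ≤ 351: n = 26 (giving 351).
Indices 15 through 26: 12 terms.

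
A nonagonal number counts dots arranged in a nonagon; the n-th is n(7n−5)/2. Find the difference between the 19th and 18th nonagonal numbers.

127

Consecutive nonagonal numbers differ by 7n − 6: here 7·19 − 6 = 127.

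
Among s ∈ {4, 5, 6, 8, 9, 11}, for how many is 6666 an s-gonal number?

1

s = 4: P(4, 81) = 6561 and P(4, 82) = 6724; 6666 is not s-gonal.
s = 5: P(5, 66) = 6501 and P(5, 67) = 6700; 6666 is not s-gonal.
s = 6: P(6, 57) = 6441 and P(6, 58) = 6670; 6666 is not s-gonal.
s = 8: P(8, 47) = 6533 and P(8, 48) = 6816; 6666 is not s-gonal.
s = 9: P(9, 44) = 6666. ✓
s = 11: P(11, 38) = 6365 and P(11, 39) = 6708; 6666 is not s-gonal.
Hits: s ∈ {9} → 1.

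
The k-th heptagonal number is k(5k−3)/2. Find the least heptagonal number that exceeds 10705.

Solve n(5n−3)/2 > 10705 for integer n.
The largest n with value ≤ 10705 is 65 (since 10465 ≤ 10705 < 10791), so the first above is n = 66, value 10791.

10791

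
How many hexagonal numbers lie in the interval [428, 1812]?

The n-th hexagonal number is n(2n−1).
Smallest index with value ≥ 428: n = 15 (giving 435).
Largest index with value ≤ 1812: n = 30 (giving 1770).
Indices 15 through 30: 16 terms.

16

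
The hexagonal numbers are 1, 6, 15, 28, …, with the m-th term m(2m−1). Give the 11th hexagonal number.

The 11th hexagonal number is n(2n−1) with n = 11.
11·(2·11 − 1) = 11·21 = 231.

231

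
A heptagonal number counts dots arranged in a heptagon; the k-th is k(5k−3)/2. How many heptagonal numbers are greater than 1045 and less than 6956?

The n-th heptagonal number is n(5n−3)/2.
Smallest index with value > 1045: n = 21 (giving 1071).
Largest index with value < 6956: n = 53 (giving 6943).
Indices 21 through 53: 33 terms.

33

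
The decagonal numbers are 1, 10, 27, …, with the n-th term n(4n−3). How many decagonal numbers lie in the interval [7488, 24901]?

The n-th decagonal number is n(4n−3).
Smallest index with value ≥ 7488: n = 44 (giving 7612).
Largest index with value ≤ 24901: n = 79 (giving 24727).
Indices 44 through 79: 36 terms.

36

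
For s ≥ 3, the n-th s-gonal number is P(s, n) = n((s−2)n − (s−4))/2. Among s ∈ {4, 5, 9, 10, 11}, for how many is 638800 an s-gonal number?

s = 4: P(4, 799) = 638401 and P(4, 800) = 640000; 638800 is not s-gonal.
s = 5: P(5, 652) = 637330 and P(5, 653) = 639287; 638800 is not s-gonal.
s = 9: P(9, 427) = 637084 and P(9, 428) = 640074; 638800 is not s-gonal.
s = 10: P(10, 400) = 638800. ✓
s = 11: P(11, 377) = 638261 and P(11, 378) = 641655; 638800 is not s-gonal.
Hits: s ∈ {10} → 1.

1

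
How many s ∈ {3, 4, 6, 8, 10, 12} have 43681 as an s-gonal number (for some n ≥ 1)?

s = 3: P(3, 295) = 43660 and P(3, 296) = 43956; 43681 is not s-gonal.
s = 4: P(4, 209) = 43681. ✓
s = 6: P(6, 148) = 43660 and P(6, 149) = 44253; 43681 is not s-gonal.
s = 8: P(8, 121) = 43681. ✓
s = 10: P(10, 104) = 42952 and P(10, 105) = 43785; 43681 is not s-gonal.
s = 12: P(12, 93) = 42873 and P(12, 94) = 43804; 43681 is not s-gonal.
Hits: s ∈ {4, 8} → 2.

2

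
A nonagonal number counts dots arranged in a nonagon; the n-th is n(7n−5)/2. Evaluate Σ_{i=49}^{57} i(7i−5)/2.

Σ i(7i−5)/2 = (7Σi² − 5Σi) / 2 over i = 49..57.
Σi = 1653 − 1176 = 477 and Σi² = 63365 − 38024 = 25341.
(7·25341 − 5·477) / 2 = 175002/2 = 87501.

87501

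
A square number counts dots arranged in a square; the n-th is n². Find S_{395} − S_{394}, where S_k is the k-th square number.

n² − (n−1)² = 2n − 1, so 395² − 394² = 2·395 − 1 = 789.

789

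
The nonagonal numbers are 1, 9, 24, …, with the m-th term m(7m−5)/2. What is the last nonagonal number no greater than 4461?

4446

Solve n(7n−5)/2 ≤ 4461 for integer n.
n = 36 gives 4446 ≤ 4461, while n = 37 gives 4699 > 4461; so the answer is 4446.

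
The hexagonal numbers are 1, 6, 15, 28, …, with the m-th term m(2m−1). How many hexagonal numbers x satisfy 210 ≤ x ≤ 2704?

27

The n-th hexagonal number is n(2n−1).
Smallest index with value ≥ 210: n = 11 (giving 231).
Largest index with value ≤ 2704: n = 37 (giving 2701).
Indices 11 through 37: 27 terms.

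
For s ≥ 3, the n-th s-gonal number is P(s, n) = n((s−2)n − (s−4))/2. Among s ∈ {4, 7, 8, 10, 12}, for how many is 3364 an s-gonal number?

1

s = 4: P(4, 58) = 3364. ✓
s = 7: P(7, 36) = 3186 and P(7, 37) = 3367; 3364 is not s-gonal.
s = 8: P(8, 33) = 3201 and P(8, 34) = 3400; 3364 is not s-gonal.
s = 10: P(10, 29) = 3277 and P(10, 30) = 3510; 3364 is not s-gonal.
s = 12: P(12, 26) = 3276 and P(12, 27) = 3537; 3364 is not s-gonal.
Hits: s ∈ {4} → 1.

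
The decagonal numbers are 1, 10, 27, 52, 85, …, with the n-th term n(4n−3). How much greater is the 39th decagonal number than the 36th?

891

39·(4·39 − 3) = 5967 and 36·(4·36 − 3) = 5076.
Difference: 5967 − 5076 = 891.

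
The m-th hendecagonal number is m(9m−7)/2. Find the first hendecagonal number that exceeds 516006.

519010

Solve n(9n−7)/2 > 516006 for integer n.
The largest n with value ≤ 516006 is 339 (since 515958 ≤ 516006 < 519010), so the first above is n = 340, value 519010.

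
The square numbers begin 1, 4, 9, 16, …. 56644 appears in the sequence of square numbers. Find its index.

238

We need n² = 56644, so n = √56644 = 238.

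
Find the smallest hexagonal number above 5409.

5565

Solve n(2n−1) > 5409 for integer n.
The largest n with value ≤ 5409 is 52 (since 5356 ≤ 5409 < 5565), so the first above is n = 53, value 5565.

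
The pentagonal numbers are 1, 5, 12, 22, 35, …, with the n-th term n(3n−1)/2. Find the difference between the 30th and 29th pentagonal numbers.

88

Consecutive pentagonal numbers differ by 3n − 2: here 3·30 − 2 = 88.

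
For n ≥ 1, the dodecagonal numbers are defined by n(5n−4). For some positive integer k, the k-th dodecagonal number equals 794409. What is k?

Set n(5n−4) = 794409, giving 5n² − 4n − 794409 = 0.
The discriminant is 16 + 20·794409 = 15888196, and √15888196 = 3986.
So n = (4 + 3986) / 10 = 3990/10 = 399.

399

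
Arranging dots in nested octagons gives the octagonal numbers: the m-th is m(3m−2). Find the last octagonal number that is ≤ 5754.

5720

Solve n(3n−2) ≤ 5754 for integer n.
n = 44 gives 5720 ≤ 5754, while n = 45 gives 5985 > 5754; so the answer is 5720.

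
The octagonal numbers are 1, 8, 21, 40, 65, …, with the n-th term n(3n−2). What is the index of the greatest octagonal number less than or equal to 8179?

52

Solve n(3n−2) ≤ 8179 for integer n.
n = 52 gives 8008 ≤ 8179, while n = 53 gives 8321 > 8179; so the answer is index 52.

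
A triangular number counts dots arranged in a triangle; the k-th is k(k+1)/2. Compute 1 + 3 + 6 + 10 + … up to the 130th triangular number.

Σ i(i+1)/2 = (Σi² + Σi) / 2 over i = 1..130.
Σi = 8515 and Σi² = 740805.
(1·740805 + 1·8515) / 2 = 749320/2 = 374660.

374660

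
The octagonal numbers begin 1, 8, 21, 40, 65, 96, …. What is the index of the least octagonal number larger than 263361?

Solve n(3n−2) > 263361 for integer n.
The largest n with value ≤ 263361 is 296 (since 262256 ≤ 263361 < 264033), so the first above is n = 297, value 264033.

297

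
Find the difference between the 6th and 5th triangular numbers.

6

Consecutive triangular numbers differ by n: T_{6} − T_{5} = 6.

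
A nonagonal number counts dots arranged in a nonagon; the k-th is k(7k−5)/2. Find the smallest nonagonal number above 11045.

11229

Solve n(7n−5)/2 > 11045 for integer n.
The largest n with value ≤ 11045 is 56 (since 10836 ≤ 11045 < 11229), so the first above is n = 57, value 11229.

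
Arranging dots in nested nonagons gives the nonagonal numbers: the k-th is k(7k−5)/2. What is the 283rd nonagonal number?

279604

The 283rd nonagonal number is n(7n−5)/2 with n = 283.
283·(7·283 − 5)/2 = 283·1976/2 = 283·988 = 279604.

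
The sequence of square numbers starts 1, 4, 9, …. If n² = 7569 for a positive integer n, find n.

87

We need n² = 7569, so n = √7569 = 87.
Check: 87² = 7569. ✓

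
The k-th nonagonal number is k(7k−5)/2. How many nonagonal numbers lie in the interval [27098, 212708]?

158

The n-th nonagonal number is n(7n−5)/2.
Smallest index with value ≥ 27098: n = 89 (giving 27501).
Largest index with value ≤ 212708: n = 246 (giving 211191).
Indices 89 through 246: 158 terms.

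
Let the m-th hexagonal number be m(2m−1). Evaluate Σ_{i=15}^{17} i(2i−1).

Σ i(2i−1) = 2Σi² − Σi over i = 15..17.
Σi = 153 − 105 = 48 and Σi² = 1785 − 1015 = 770.
2·770 − 1·48 = 1492.

1492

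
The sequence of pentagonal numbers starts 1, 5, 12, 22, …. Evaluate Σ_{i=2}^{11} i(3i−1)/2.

Σ i(3i−1)/2 = (3Σi² − Σi) / 2 over i = 2..11.
Σi = 66 − 1 = 65 and Σi² = 506 − 1 = 505.
(3·505 − 1·65) / 2 = 1450/2 = 725.

725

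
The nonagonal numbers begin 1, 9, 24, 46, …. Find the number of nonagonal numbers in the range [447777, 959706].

166

The n-th nonagonal number is n(7n−5)/2.
Smallest index with value ≥ 447777: n = 359 (giving 450186).
Largest index with value ≤ 959706: n = 524 (giving 959706).
Indices 359 through 524: 166 terms.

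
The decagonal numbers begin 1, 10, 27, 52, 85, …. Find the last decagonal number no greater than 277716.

Solve n(4n−3) ≤ 277716 for integer n.
n = 263 gives 275887 ≤ 277716, while n = 264 gives 277992 > 277716; so the answer is 275887.

275887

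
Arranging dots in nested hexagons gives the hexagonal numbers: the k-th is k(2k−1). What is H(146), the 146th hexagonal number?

The 146th hexagonal number is n(2n−1) with n = 146.
146·(2·146 − 1) = 146·291 = 42486.

42486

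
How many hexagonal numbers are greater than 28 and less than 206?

The n-th hexagonal number is n(2n−1).
Smallest index with value > 28: n = 5 (giving 45).
Largest index with value < 206: n = 10 (giving 190).
Indices 5 through 10: 6 terms.

6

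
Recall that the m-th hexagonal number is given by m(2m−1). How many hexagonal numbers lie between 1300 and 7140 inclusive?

The n-th hexagonal number is n(2n−1).
Smallest index with value ≥ 1300: n = 26 (giving 1326).
Largest index with value ≤ 7140: n = 60 (giving 7140).
Indices 26 through 60: 35 terms.

35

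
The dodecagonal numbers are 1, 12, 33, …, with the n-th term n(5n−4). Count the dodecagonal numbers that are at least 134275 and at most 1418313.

The n-th dodecagonal number is n(5n−4).
Smallest index with value ≥ 134275: n = 165 (giving 135465).
Largest index with value ≤ 1418313: n = 533 (giving 1418313).
Indices 165 through 533: 369 terms.

369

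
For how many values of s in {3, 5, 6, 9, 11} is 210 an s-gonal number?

s = 3: P(3, 20) = 210. ✓
s = 5: P(5, 12) = 210. ✓
s = 6: P(6, 10) = 190 and P(6, 11) = 231; 210 is not s-gonal.
s = 9: P(9, 8) = 204 and P(9, 9) = 261; 210 is not s-gonal.
s = 11: P(11, 7) = 196 and P(11, 8) = 260; 210 is not s-gonal.
Hits: s ∈ {3, 5} → 2.

2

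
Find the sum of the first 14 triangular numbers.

Σ i(i+1)/2 = (Σi² + Σi) / 2 over i = 1..14.
Σi = 105 and Σi² = 1015.
(1·1015 + 1·105) / 2 = 1120/2 = 560.

560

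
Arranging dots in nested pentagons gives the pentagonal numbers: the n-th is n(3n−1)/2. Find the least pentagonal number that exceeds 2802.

Solve n(3n−1)/2 > 2802 for integer n.
The largest n with value ≤ 2802 is 43 (since 2752 ≤ 2802 < 2882), so the first above is n = 44, value 2882.

2882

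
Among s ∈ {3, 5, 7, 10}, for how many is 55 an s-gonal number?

2

s = 3: P(3, 10) = 55. ✓
s = 5: P(5, 6) = 51 and P(5, 7) = 70; 55 is not s-gonal.
s = 7: P(7, 5) = 55. ✓
s = 10: P(10, 4) = 52 and P(10, 5) = 85; 55 is not s-gonal.
Hits: s ∈ {3, 7} → 2.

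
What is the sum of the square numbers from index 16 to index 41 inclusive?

Σ_{i=16}^{41} i² = 23821 − 1240 = 22581.

22581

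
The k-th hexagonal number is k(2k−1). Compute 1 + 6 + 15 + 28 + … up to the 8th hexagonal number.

372

Σ i(2i−1) = 2Σi² − Σi over i = 1..8.
Σi = 36 and Σi² = 204.
2·204 − 1·36 = 372.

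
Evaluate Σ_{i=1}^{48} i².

38024

Σ_{i=1}^{48} i² = 48·49·97/6 = 38024.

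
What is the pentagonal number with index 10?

The 10th pentagonal number is n(3n−1)/2 with n = 10.
10·(3·10 − 1)/2 = 10·29/2 = 145.

145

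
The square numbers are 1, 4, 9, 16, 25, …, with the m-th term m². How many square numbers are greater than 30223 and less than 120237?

The n-th square number is n².
Smallest index with value > 30223: n = 174 (giving 30276).
Largest index with value < 120237: n = 346 (giving 119716).
Indices 174 through 346: 173 terms.

173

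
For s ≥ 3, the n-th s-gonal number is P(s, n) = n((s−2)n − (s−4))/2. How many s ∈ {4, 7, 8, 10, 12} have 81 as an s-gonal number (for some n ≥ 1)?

2

s = 4: P(4, 9) = 81. ✓
s = 7: P(7, 6) = 81. ✓
s = 8: P(8, 5) = 65 and P(8, 6) = 96; 81 is not s-gonal.
s = 10: P(10, 4) = 52 and P(10, 5) = 85; 81 is not s-gonal.
s = 12: P(12, 4) = 64 and P(12, 5) = 105; 81 is not s-gonal.
Hits: s ∈ {4, 7} → 2.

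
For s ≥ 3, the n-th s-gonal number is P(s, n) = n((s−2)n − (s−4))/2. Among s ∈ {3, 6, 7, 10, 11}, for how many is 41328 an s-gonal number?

2

s = 3: P(3, 287) = 41328. ✓
s = 6: P(6, 144) = 41328. ✓
s = 7: P(7, 128) = 40768 and P(7, 129) = 41409; 41328 is not s-gonal.
s = 10: P(10, 102) = 41310 and P(10, 103) = 42127; 41328 is not s-gonal.
s = 11: P(11, 96) = 41136 and P(11, 97) = 42001; 41328 is not s-gonal.
Hits: s ∈ {3, 6} → 2.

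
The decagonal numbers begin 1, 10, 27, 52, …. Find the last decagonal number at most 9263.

9072

Solve n(4n−3) ≤ 9263 for integer n.
n = 48 gives 9072 ≤ 9263, while n = 49 gives 9457 > 9263; so the answer is 9072.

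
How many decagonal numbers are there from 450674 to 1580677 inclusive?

The n-th decagonal number is n(4n−3).
Smallest index with value ≥ 450674: n = 337 (giving 453265).
Largest index with value ≤ 1580677: n = 629 (giving 1580677).
Indices 337 through 629: 293 terms.

293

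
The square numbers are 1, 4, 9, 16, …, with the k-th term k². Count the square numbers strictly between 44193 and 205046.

242

The n-th square number is n².
Smallest index with value > 44193: n = 211 (giving 44521).
Largest index with value < 205046: n = 452 (giving 204304).
Indices 211 through 452: 242 terms.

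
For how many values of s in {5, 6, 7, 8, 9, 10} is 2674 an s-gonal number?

s = 5: P(5, 42) = 2625 and P(5, 43) = 2752; 2674 is not s-gonal.
s = 6: P(6, 36) = 2556 and P(6, 37) = 2701; 2674 is not s-gonal.
s = 7: P(7, 33) = 2673 and P(7, 34) = 2839; 2674 is not s-gonal.
s = 8: P(8, 30) = 2640 and P(8, 31) = 2821; 2674 is not s-gonal.
s = 9: P(9, 28) = 2674. ✓
s = 10: P(10, 26) = 2626 and P(10, 27) = 2835; 2674 is not s-gonal.
Hits: s ∈ {9} → 1.

1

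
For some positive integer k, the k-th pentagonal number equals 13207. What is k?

94

Set n(3n−1)/2 = 13207, giving 3n² − n − 26414 = 0.
So n = (1 + 563) / 6 = 564/6 = 94.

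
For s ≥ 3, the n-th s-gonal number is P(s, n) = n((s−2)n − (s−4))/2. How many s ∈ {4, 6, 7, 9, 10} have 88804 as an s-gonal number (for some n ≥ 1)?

s = 4: P(4, 298) = 88804. ✓
s = 6: P(6, 210) = 87990 and P(6, 211) = 88831; 88804 is not s-gonal.
s = 7: P(7, 188) = 88078 and P(7, 189) = 89019; 88804 is not s-gonal.
s = 9: P(9, 159) = 88086 and P(9, 160) = 89200; 88804 is not s-gonal.
s = 10: P(10, 149) = 88357 and P(10, 150) = 89550; 88804 is not s-gonal.
Hits: s ∈ {4} → 1.

1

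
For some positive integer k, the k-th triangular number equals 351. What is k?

26

Set n(n+1)/2 = 351, giving n² + n − 702 = 0.
The discriminant is 1 + 8·351 = 2809, and √2809 = 53.
So n = (-1 + 53) / 2 = 52/2 = 26.
Check: 26·27/2 = 351. ✓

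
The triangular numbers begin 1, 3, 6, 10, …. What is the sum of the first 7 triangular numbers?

Σ i(i+1)/2 = (Σi² + Σi) / 2 over i = 1..7.
Σi = 28 and Σi² = 140.
(1·140 + 1·28) / 2 = 168/2 = 84.

84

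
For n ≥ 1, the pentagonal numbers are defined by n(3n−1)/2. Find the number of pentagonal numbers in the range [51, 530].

The n-th pentagonal number is n(3n−1)/2.
Smallest index with value ≥ 51: n = 6 (giving 51).
Largest index with value ≤ 530: n = 18 (giving 477).
Indices 6 through 18: 13 terms.

13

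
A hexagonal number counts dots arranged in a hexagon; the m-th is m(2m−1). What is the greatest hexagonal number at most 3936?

3828

Solve n(2n−1) ≤ 3936 for integer n.
n = 44 gives 3828 ≤ 3936, while n = 45 gives 4005 > 3936; so the answer is 3828.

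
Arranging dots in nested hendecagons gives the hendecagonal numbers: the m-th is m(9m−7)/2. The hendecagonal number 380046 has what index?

Set n(9n−7)/2 = 380046, giving 9n² − 7n − 760092 = 0.
The discriminant is 49 + 72·380046 = 27363361, and √27363361 = 5231.
So n = (7 + 5231) / 18 = 5238/18 = 291.
Check: 291·(9·291 − 7)/2 = 380046. ✓

291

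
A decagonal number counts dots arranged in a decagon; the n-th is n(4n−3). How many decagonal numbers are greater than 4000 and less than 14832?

29

The n-th decagonal number is n(4n−3).
Smallest index with value > 4000: n = 33 (giving 4257).
Largest index with value < 14832: n = 61 (giving 14701).
Indices 33 through 61: 29 terms.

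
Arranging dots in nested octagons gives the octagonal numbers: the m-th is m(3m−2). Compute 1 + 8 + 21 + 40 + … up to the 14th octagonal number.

Σ i(3i−2) = 3Σi² − 2Σi over i = 1..14.
Σi = 105 and Σi² = 1015.
3·1015 − 2·105 = 2835.

2835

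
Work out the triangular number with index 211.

The 211th triangular number is n(n+1)/2 with n = 211.
211·212/2 = 44732/2 = 22366.

22366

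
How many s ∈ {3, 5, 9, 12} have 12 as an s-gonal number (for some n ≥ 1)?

2

s = 3: P(3, 4) = 10 and P(3, 5) = 15; 12 is not s-gonal.
s = 5: P(5, 3) = 12. ✓
s = 9: P(9, 2) = 9 and P(9, 3) = 24; 12 is not s-gonal.
s = 12: P(12, 2) = 12. ✓
Hits: s ∈ {5, 12} → 2.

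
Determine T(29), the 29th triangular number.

435

The 29th triangular number is n(n+1)/2 with n = 29.
29·30/2 = 870/2 = 435.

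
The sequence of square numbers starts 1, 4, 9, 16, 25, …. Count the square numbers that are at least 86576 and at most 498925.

412

The n-th square number is n².
Smallest index with value ≥ 86576: n = 295 (giving 87025).
Largest index with value ≤ 498925: n = 706 (giving 498436).
Indices 295 through 706: 412 terms.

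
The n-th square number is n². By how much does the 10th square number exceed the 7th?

51

10² = 100 and 7² = 49.
Difference: 100 − 49 = 51.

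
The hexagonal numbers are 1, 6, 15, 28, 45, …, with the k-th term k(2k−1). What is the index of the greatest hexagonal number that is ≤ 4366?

Solve n(2n−1) ≤ 4366 for integer n.
n = 46 gives 4186 ≤ 4366, while n = 47 gives 4371 > 4366; so the answer is index 46.

46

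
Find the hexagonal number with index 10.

10·(2·10 − 1) = 10·19 = 190.

190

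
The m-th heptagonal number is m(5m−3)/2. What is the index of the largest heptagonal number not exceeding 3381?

Solve n(5n−3)/2 ≤ 3381 for integer n.
n = 37 gives 3367 ≤ 3381, while n = 38 gives 3553 > 3381; so the answer is index 37.

37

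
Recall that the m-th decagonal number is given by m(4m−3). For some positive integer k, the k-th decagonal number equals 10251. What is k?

51

Set n(4n−3) = 10251, giving 4n² − 3n − 10251 = 0.
The discriminant is 9 + 16·10251 = 164025, and √164025 = 405.
So n = (3 + 405) / 8 = 408/8 = 51.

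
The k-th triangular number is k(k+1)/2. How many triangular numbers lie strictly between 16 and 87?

7

The n-th triangular number is n(n+1)/2.
Smallest index with value > 16: n = 6 (giving 21).
Largest index with value < 87: n = 12 (giving 78).
Indices 6 through 12: 7 terms.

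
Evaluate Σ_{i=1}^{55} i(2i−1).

112420

Σ i(2i−1) = 2Σi² − Σi over i = 1..55.
Σi = 1540 and Σi² = 56980.
2·56980 − 1·1540 = 112420.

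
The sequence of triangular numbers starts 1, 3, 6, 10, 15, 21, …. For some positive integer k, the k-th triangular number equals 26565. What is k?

230

Set n(n+1)/2 = 26565, giving n² + n − 53130 = 0.
The discriminant is 1 + 8·26565 = 212521, and √212521 = 461.
So n = (-1 + 461) / 2 = 460/2 = 230.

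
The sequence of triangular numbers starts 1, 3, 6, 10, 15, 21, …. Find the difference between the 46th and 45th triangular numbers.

Consecutive triangular numbers differ by n: T_{46} − T_{45} = 46.

46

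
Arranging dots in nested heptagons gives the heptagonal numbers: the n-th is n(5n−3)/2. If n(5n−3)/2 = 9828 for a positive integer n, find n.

Set n(5n−3)/2 = 9828, giving 5n² − 3n − 19656 = 0.
The discriminant is 9 + 40·9828 = 393129, and √393129 = 627.
So n = (3 + 627) / 10 = 630/10 = 63.
Check: 63·(5·63 − 3)/2 = 9828. ✓

63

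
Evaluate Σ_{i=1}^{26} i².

6201

Σ_{i=1}^{26} i² = 26·27·53/6 = 6201.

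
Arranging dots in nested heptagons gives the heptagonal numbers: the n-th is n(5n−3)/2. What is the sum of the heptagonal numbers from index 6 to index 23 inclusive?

Σ i(5i−3)/2 = (5Σi² − 3Σi) / 2 over i = 6..23.
Σi = 276 − 15 = 261 and Σi² = 4324 − 55 = 4269.
(5·4269 − 3·261) / 2 = 20562/2 = 10281.

10281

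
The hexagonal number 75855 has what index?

195

Set n(2n−1) = 75855, giving 2n² − n − 75855 = 0.
The discriminant is 1 + 8·75855 = 606841, and √606841 = 779.
So n = (1 + 779) / 4 = 780/4 = 195.
Check: 195·(2·195 − 1) = 75855. ✓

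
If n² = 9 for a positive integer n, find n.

3

We need n² = 9, so n = √9 = 3.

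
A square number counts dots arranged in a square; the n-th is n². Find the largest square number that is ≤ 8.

4

Solve n² ≤ 8 for integer n.
n = 2 gives 4 ≤ 8, while n = 3 gives 9 > 8; so the answer is 4.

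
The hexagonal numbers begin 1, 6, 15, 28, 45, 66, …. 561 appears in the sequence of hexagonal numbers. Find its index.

17

Set n(2n−1) = 561, giving 2n² − n − 561 = 0.
The discriminant is 1 + 8·561 = 4489, and √4489 = 67.
So n = (1 + 67) / 4 = 68/4 = 17.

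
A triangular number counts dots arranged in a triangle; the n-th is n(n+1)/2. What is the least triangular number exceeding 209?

210

Solve n(n+1)/2 > 209 for integer n.
The largest n with value ≤ 209 is 19 (since 190 ≤ 209 < 210), so the first above is n = 20, value 210.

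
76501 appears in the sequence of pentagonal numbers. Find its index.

Set n(3n−1)/2 = 76501, giving 3n² − n − 153002 = 0.
The discriminant is 1 + 24·76501 = 1836025, and √1836025 = 1355.
So n = (1 + 1355) / 6 = 1356/6 = 226.

226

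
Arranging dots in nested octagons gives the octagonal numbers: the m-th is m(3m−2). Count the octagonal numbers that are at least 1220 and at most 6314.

The n-th octagonal number is n(3n−2).
Smallest index with value ≥ 1220: n = 21 (giving 1281).
Largest index with value ≤ 6314: n = 46 (giving 6256).
Indices 21 through 46: 26 terms.

26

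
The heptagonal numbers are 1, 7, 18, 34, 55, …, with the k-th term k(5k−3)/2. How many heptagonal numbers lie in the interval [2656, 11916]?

37

The n-th heptagonal number is n(5n−3)/2.
Smallest index with value ≥ 2656: n = 33 (giving 2673).
Largest index with value ≤ 11916: n = 69 (giving 11799).
Indices 33 through 69: 37 terms.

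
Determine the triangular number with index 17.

17·18/2 = 306/2 = 153.

153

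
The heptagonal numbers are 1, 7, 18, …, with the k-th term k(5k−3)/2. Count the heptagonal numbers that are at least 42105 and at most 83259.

52

The n-th heptagonal number is n(5n−3)/2.
Smallest index with value ≥ 42105: n = 131 (giving 42706).
Largest index with value ≤ 83259: n = 182 (giving 82537).
Indices 131 through 182: 52 terms.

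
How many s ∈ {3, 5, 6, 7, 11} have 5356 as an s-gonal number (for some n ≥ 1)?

s = 3: P(3, 103) = 5356. ✓
s = 5: P(5, 59) = 5192 and P(5, 60) = 5370; 5356 is not s-gonal.
s = 6: P(6, 52) = 5356. ✓
s = 7: P(7, 46) = 5221 and P(7, 47) = 5452; 5356 is not s-gonal.
s = 11: P(11, 34) = 5083 and P(11, 35) = 5390; 5356 is not s-gonal.
Hits: s ∈ {3, 6} → 2.

2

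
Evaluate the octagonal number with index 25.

The 25th octagonal number is n(3n−2) with n = 25.
25·(3·25 − 2) = 25·73 = 1825.

1825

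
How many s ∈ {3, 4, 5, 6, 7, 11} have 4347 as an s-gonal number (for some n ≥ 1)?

s = 3: P(3, 92) = 4278 and P(3, 93) = 4371; 4347 is not s-gonal.
s = 4: P(4, 65) = 4225 and P(4, 66) = 4356; 4347 is not s-gonal.
s = 5: P(5, 54) = 4347. ✓
s = 6: P(6, 46) = 4186 and P(6, 47) = 4371; 4347 is not s-gonal.
s = 7: P(7, 42) = 4347. ✓
s = 11: P(11, 31) = 4216 and P(11, 32) = 4496; 4347 is not s-gonal.
Hits: s ∈ {5, 7} → 2.

2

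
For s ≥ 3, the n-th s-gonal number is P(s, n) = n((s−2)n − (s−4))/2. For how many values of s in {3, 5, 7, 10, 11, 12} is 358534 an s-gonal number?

s = 3: P(3, 846) = 358281 and P(3, 847) = 359128; 358534 is not s-gonal.
s = 5: P(5, 489) = 358437 and P(5, 490) = 359905; 358534 is not s-gonal.
s = 7: P(7, 379) = 358534. ✓
s = 10: P(10, 299) = 356707 and P(10, 300) = 359100; 358534 is not s-gonal.
s = 11: P(11, 282) = 356871 and P(11, 283) = 359410; 358534 is not s-gonal.
s = 12: P(12, 268) = 358048 and P(12, 269) = 360729; 358534 is not s-gonal.
Hits: s ∈ {7} → 1.

1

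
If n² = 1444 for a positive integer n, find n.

We need n² = 1444, so n = √1444 = 38.

38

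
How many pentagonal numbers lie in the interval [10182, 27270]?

53

The n-th pentagonal number is n(3n−1)/2.
Smallest index with value ≥ 10182: n = 83 (giving 10292).
Largest index with value ≤ 27270: n = 135 (giving 27270).
Indices 83 through 135: 53 terms.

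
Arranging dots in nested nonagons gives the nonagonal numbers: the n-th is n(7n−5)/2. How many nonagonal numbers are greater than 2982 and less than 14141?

The n-th nonagonal number is n(7n−5)/2.
Smallest index with value > 2982: n = 30 (giving 3075).
Largest index with value < 14141: n = 63 (giving 13734).
Indices 30 through 63: 34 terms.

34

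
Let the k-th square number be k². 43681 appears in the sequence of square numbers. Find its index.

We need n² = 43681, so n = √43681 = 209.
Check: 209² = 43681. ✓

209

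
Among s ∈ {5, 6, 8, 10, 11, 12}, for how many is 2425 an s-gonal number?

s = 5: P(5, 40) = 2380 and P(5, 41) = 2501; 2425 is not s-gonal.
s = 6: P(6, 35) = 2415 and P(6, 36) = 2556; 2425 is not s-gonal.
s = 8: P(8, 28) = 2296 and P(8, 29) = 2465; 2425 is not s-gonal.
s = 10: P(10, 25) = 2425. ✓
s = 11: P(11, 23) = 2300 and P(11, 24) = 2508; 2425 is not s-gonal.
s = 12: P(12, 22) = 2332 and P(12, 23) = 2553; 2425 is not s-gonal.
Hits: s ∈ {10} → 1.

1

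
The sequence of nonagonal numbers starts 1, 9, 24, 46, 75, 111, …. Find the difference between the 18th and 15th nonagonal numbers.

18·(7·18 − 5)/2 = 1089 and 15·(7·15 − 5)/2 = 750.
Difference: 1089 − 750 = 339.

339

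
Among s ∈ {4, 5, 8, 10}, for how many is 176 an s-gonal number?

s = 4: P(4, 13) = 169 and P(4, 14) = 196; 176 is not s-gonal.
s = 5: P(5, 11) = 176. ✓
s = 8: P(8, 8) = 176. ✓
s = 10: P(10, 7) = 175 and P(10, 8) = 232; 176 is not s-gonal.
Hits: s ∈ {5, 8} → 2.

2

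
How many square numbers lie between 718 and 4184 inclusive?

The n-th square number is n².
Smallest index with value ≥ 718: n = 27 (giving 729).
Largest index with value ≤ 4184: n = 64 (giving 4096).
Indices 27 through 64: 38 terms.

38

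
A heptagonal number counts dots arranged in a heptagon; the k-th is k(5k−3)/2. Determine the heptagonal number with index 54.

The 54th heptagonal number is n(5n−3)/2 with n = 54.
54·(5·54 − 3)/2 = 54·267/2 = 7209.

7209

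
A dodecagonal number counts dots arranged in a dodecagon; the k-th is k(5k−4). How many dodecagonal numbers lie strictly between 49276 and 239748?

120

The n-th dodecagonal number is n(5n−4).
Smallest index with value > 49276: n = 100 (giving 49600).
Largest index with value < 239748: n = 219 (giving 238929).
Indices 100 through 219: 120 terms.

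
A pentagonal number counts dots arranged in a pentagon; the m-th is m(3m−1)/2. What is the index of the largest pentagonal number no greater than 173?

10

Solve n(3n−1)/2 ≤ 173 for integer n.
n = 10 gives 145 ≤ 173, while n = 11 gives 176 > 173; so the answer is index 10.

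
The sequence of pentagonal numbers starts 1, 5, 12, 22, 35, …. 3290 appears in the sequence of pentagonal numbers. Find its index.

Set n(3n−1)/2 = 3290, giving 3n² − n − 6580 = 0.
The discriminant is 1 + 24·3290 = 78961, and √78961 = 281.
So n = (1 + 281) / 6 = 282/6 = 47.
Check: 47·(3·47 − 1)/2 = 3290. ✓

47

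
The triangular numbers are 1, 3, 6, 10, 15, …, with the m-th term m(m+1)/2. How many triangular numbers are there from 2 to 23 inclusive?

The n-th triangular number is n(n+1)/2.
Smallest index with value ≥ 2: n = 2 (giving 3).
Largest index with value ≤ 23: n = 6 (giving 21).
Indices 2 through 6: 5 terms.

5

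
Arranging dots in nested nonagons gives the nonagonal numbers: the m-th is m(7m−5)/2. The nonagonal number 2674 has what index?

28

Set n(7n−5)/2 = 2674, giving 7n² − 5n − 5348 = 0.
The discriminant is 25 + 56·2674 = 149769, and √149769 = 387.
So n = (5 + 387) / 14 = 392/14 = 28.
Check: 28·(7·28 − 5)/2 = 2674. ✓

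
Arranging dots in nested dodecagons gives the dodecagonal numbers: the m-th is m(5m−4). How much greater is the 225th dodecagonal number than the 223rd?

4472

225·(5·225 − 4) = 252225 and 223·(5·223 − 4) = 247753.
Difference: 252225 − 247753 = 4472.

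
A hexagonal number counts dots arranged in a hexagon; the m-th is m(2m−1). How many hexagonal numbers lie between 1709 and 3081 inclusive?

The n-th hexagonal number is n(2n−1).
Smallest index with value ≥ 1709: n = 30 (giving 1770).
Largest index with value ≤ 3081: n = 39 (giving 3003).
Indices 30 through 39: 10 terms.

10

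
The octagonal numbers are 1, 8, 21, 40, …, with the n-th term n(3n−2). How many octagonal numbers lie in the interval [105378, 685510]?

291

The n-th octagonal number is n(3n−2).
Smallest index with value ≥ 105378: n = 188 (giving 105656).
Largest index with value ≤ 685510: n = 478 (giving 684496).
Indices 188 through 478: 291 terms.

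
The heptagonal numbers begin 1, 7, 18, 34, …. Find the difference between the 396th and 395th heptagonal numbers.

1976

Consecutive heptagonal numbers differ by 5n − 4: here 5·396 − 4 = 1976.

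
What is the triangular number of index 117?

The 117th triangular number is n(n+1)/2 with n = 117.
117·118/2 = 13806/2 = 6903.

6903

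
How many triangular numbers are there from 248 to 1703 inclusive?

36

The n-th triangular number is n(n+1)/2.
Smallest index with value ≥ 248: n = 22 (giving 253).
Largest index with value ≤ 1703: n = 57 (giving 1653).
Indices 22 through 57: 36 terms.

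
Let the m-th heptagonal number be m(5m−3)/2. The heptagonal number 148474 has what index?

244

Set n(5n−3)/2 = 148474, giving 5n² − 3n − 296948 = 0.
So n = (3 + 2437) / 10 = 2440/10 = 244.
Check: 244·(5·244 − 3)/2 = 148474. ✓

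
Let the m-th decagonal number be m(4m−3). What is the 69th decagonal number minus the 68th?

Consecutive decagonal numbers differ by 8n − 7: here 8·69 − 7 = 545.

545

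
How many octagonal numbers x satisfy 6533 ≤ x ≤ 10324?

The n-th octagonal number is n(3n−2).
Smallest index with value ≥ 6533: n = 47 (giving 6533).
Largest index with value ≤ 10324: n = 58 (giving 9976).
Indices 47 through 58: 12 terms.

12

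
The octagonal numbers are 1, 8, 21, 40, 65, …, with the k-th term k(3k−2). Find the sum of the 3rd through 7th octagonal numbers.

355

Σ i(3i−2) = 3Σi² − 2Σi over i = 3..7.
Σi = 28 − 3 = 25 and Σi² = 140 − 5 = 135.
3·135 − 2·25 = 355.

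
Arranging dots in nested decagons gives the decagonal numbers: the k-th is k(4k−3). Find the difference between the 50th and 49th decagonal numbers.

Consecutive decagonal numbers differ by 8n − 7: here 8·50 − 7 = 393.

393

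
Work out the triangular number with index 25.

The 25th triangular number is n(n+1)/2 with n = 25.
25·26/2 = 650/2 = 325.

325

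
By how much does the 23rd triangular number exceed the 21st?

23·24/2 = 276 and 21·22/2 = 231.
Difference: 276 − 231 = 45.

45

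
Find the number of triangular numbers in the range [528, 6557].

83

The n-th triangular number is n(n+1)/2.
Smallest index with value ≥ 528: n = 32 (giving 528).
Largest index with value ≤ 6557: n = 114 (giving 6555).
Indices 32 through 114: 83 terms.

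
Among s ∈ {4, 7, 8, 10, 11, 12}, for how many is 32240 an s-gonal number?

1

s = 4: P(4, 179) = 32041 and P(4, 180) = 32400; 32240 is not s-gonal.
s = 7: P(7, 113) = 31753 and P(7, 114) = 32319; 32240 is not s-gonal.
s = 8: P(8, 104) = 32240. ✓
s = 10: P(10, 90) = 32130 and P(10, 91) = 32851; 32240 is not s-gonal.
s = 11: P(11, 85) = 32215 and P(11, 86) = 32981; 32240 is not s-gonal.
s = 12: P(12, 80) = 31680 and P(12, 81) = 32481; 32240 is not s-gonal.
Hits: s ∈ {8} → 1.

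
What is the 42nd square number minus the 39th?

243

42² = 1764 and 39² = 1521.
Difference: 1764 − 1521 = 243.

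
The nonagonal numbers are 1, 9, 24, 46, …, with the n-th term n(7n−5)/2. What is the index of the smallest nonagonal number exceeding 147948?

206

Solve n(7n−5)/2 > 147948 for integer n.
The largest n with value ≤ 147948 is 205 (since 146575 ≤ 147948 < 148011), so the first above is n = 206, value 148011.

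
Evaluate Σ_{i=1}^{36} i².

16206

Σ_{i=1}^{36} i² = 36·37·73/6 = 16206.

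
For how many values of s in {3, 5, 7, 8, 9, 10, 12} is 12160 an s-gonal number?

s = 3: P(3, 155) = 12090 and P(3, 156) = 12246; 12160 is not s-gonal.
s = 5: P(5, 90) = 12105 and P(5, 91) = 12376; 12160 is not s-gonal.
s = 7: P(7, 70) = 12145 and P(7, 71) = 12496; 12160 is not s-gonal.
s = 8: P(8, 64) = 12160. ✓
s = 9: P(9, 59) = 12036 and P(9, 60) = 12450; 12160 is not s-gonal.
s = 10: P(10, 55) = 11935 and P(10, 56) = 12376; 12160 is not s-gonal.
s = 12: P(12, 49) = 11809 and P(12, 50) = 12300; 12160 is not s-gonal.
Hits: s ∈ {8} → 1.

1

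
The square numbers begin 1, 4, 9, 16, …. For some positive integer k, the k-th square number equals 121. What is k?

We need n² = 121, so n = √121 = 11.

11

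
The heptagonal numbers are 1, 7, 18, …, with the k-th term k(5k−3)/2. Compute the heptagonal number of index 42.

4347

The 42nd heptagonal number is n(5n−3)/2 with n = 42.
42·(5·42 − 3)/2 = 42·207/2 = 4347.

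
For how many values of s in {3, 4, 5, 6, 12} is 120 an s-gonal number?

s = 3: P(3, 15) = 120. ✓
s = 4: P(4, 10) = 100 and P(4, 11) = 121; 120 is not s-gonal.
s = 5: P(5, 9) = 117 and P(5, 10) = 145; 120 is not s-gonal.
s = 6: P(6, 8) = 120. ✓
s = 12: P(12, 5) = 105 and P(12, 6) = 156; 120 is not s-gonal.
Hits: s ∈ {3, 6} → 2.

2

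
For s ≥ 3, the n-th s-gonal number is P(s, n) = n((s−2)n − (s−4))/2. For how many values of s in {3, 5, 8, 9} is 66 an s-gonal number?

1

s = 3: P(3, 11) = 66. ✓
s = 5: P(5, 6) = 51 and P(5, 7) = 70; 66 is not s-gonal.
s = 8: P(8, 5) = 65 and P(8, 6) = 96; 66 is not s-gonal.
s = 9: P(9, 4) = 46 and P(9, 5) = 75; 66 is not s-gonal.
Hits: s ∈ {3} → 1.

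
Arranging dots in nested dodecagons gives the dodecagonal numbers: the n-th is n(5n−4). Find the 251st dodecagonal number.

The 251st dodecagonal number is n(5n−4) with n = 251.
251·(5·251 − 4) = 251·1251 = 314001.

314001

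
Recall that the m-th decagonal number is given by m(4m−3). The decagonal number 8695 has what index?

Set n(4n−3) = 8695, giving 4n² − 3n − 8695 = 0.
The discriminant is 9 + 16·8695 = 139129, and √139129 = 373.
So n = (3 + 373) / 8 = 376/8 = 47.

47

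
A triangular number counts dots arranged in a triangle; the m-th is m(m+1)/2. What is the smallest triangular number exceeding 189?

Solve n(n+1)/2 > 189 for integer n.
The largest n with value ≤ 189 is 18 (since 171 ≤ 189 < 190), so the first above is n = 19, value 190.

190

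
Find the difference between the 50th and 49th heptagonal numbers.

Consecutive heptagonal numbers differ by 5n − 4: here 5·50 − 4 = 246.

246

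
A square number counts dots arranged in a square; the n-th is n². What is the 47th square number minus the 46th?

n² − (n−1)² = 2n − 1, so 47² − 46² = 2·47 − 1 = 93.

93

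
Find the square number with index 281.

The 281st square number is n² with n = 281.
281² = 78961.

78961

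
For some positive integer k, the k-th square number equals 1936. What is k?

44

We need n² = 1936, so n = √1936 = 44.
Check: 44² = 1936. ✓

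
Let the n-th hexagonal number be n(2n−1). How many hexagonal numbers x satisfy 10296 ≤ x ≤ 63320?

107

The n-th hexagonal number is n(2n−1).
Smallest index with value ≥ 10296: n = 72 (giving 10296).
Largest index with value ≤ 63320: n = 178 (giving 63190).
Indices 72 through 178: 107 terms.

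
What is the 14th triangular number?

105

The 14th triangular number is n(n+1)/2 with n = 14.
14·15/2 = 210/2 = 105.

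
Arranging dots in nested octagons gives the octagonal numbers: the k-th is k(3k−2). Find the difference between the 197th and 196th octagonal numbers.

Consecutive octagonal numbers differ by 6n − 5: here 6·197 − 5 = 1177.

1177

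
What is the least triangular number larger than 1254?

Solve n(n+1)/2 > 1254 for integer n.
The largest n with value ≤ 1254 is 49 (since 1225 ≤ 1254 < 1275), so the first above is n = 50, value 1275.

1275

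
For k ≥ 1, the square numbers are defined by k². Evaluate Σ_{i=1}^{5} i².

55

Σ_{i=1}^{5} i² = 5·6·11/6 = 55.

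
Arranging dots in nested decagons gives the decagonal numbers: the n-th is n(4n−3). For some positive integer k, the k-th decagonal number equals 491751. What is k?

Set n(4n−3) = 491751, giving 4n² − 3n − 491751 = 0.
The discriminant is 9 + 16·491751 = 7868025, and √7868025 = 2805.
So n = (3 + 2805) / 8 = 2808/8 = 351.
Check: 351·(4·351 − 3) = 491751. ✓

351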